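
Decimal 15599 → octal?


Divide by 8 repeatedly:
15599 ÷ 8 = 1949 remainder 7
1949 ÷ 8 = 243 remainder 5
243 ÷ 8 = 30 remainder 3
30 ÷ 8 = 3 remainder 6
3 ÷ 8 = 0 remainder 3
Reading remainders bottom-up:
= 0o36357


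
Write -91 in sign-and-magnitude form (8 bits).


Sign bit: 1 (negative)
Magnitude: 91 = 1011011
= 11011011


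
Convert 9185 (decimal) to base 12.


Divide by 12 repeatedly:
9185 ÷ 12 = 765 remainder 5
765 ÷ 12 = 63 remainder 9
63 ÷ 12 = 5 remainder 3
5 ÷ 12 = 0 remainder 5
Reading remainders bottom-up:
= 5395


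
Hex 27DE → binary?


Each hex digit → 4 binary bits:
  2 = 0010
  7 = 0111
  D = 1101
  E = 1110
Concatenate: 0010 0111 1101 1110
= 0010011111011110


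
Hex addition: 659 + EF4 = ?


Align and add column by column (LSB to MSB, each column mod 16 with carry):
  0659
+ 0EF4
  ----
  col 0: 9(9) + 4(4) + 0 (carry in) = 13 → D(13), carry out 0
  col 1: 5(5) + F(15) + 0 (carry in) = 20 → 4(4), carry out 1
  col 2: 6(6) + E(14) + 1 (carry in) = 21 → 5(5), carry out 1
  col 3: 0(0) + 0(0) + 1 (carry in) = 1 → 1(1), carry out 0
Reading digits MSB→LSB: 154D
Strip leading zeros: 154D
= 0x154D


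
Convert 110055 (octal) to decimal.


Positional values:
Position 0: 5 × 8^0 = 5
Position 1: 5 × 8^1 = 40
Position 2: 0 × 8^2 = 0
Position 3: 0 × 8^3 = 0
Position 4: 1 × 8^4 = 4096
Position 5: 1 × 8^5 = 32768
Sum = 5 + 40 + 0 + 0 + 4096 + 32768
= 36909


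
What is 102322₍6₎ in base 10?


Positional values (base 6):
  2 × 6^0 = 2 × 1 = 2
  2 × 6^1 = 2 × 6 = 12
  3 × 6^2 = 3 × 36 = 108
  2 × 6^3 = 2 × 216 = 432
  0 × 6^4 = 0 × 1296 = 0
  1 × 6^5 = 1 × 7776 = 7776
Sum = 2 + 12 + 108 + 432 + 0 + 7776
= 8330


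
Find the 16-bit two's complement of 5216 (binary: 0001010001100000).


Original: 0001010001100000
Step 1 - Invert all bits: 1110101110011111
Step 2 - Add 1: 1110101110011111 + 1
= 1110101110100000 (represents -5216)


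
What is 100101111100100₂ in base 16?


Group into 4-bit nibbles: 0100101111100100
  0100 = 4
  1011 = B
  1110 = E
  0100 = 4
= 0x4BE4


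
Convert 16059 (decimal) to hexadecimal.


Divide by 16 repeatedly:
16059 ÷ 16 = 1003 remainder 11 (B)
1003 ÷ 16 = 62 remainder 11 (B)
62 ÷ 16 = 3 remainder 14 (E)
3 ÷ 16 = 0 remainder 3 (3)
Reading remainders bottom-up:
= 0x3EBB


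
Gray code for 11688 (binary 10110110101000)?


Binary: 10110110101000
Gray code: G = B XOR (B >> 1)
B >> 1 = 01011011010100
10110110101000 XOR 01011011010100:
  1 XOR 0 = 1
  0 XOR 1 = 1
  1 XOR 0 = 1
  1 XOR 1 = 0
  0 XOR 1 = 1
  1 XOR 0 = 1
  1 XOR 1 = 0
  0 XOR 1 = 1
  1 XOR 0 = 1
  0 XOR 1 = 1
  1 XOR 0 = 1
  0 XOR 1 = 1
  0 XOR 0 = 0
  0 XOR 0 = 0
= 11101101111100


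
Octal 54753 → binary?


Each octal digit → 3 binary bits:
  5 = 101
  4 = 100
  7 = 111
  5 = 101
  3 = 011
Concatenate: 101 100 111 101 011
= 101100111101011


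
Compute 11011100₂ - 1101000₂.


Align and subtract column by column (LSB to MSB, borrowing when needed):
  11011100
- 01101000
  --------
  col 0: (0 - 0 borrow-in) - 0 → 0 - 0 = 0, borrow out 0
  col 1: (0 - 0 borrow-in) - 0 → 0 - 0 = 0, borrow out 0
  col 2: (1 - 0 borrow-in) - 0 → 1 - 0 = 1, borrow out 0
  col 3: (1 - 0 borrow-in) - 1 → 1 - 1 = 0, borrow out 0
  col 4: (1 - 0 borrow-in) - 0 → 1 - 0 = 1, borrow out 0
  col 5: (0 - 0 borrow-in) - 1 → borrow from next column: (0+2) - 1 = 1, borrow out 1
  col 6: (1 - 1 borrow-in) - 1 → borrow from next column: (0+2) - 1 = 1, borrow out 1
  col 7: (1 - 1 borrow-in) - 0 → 0 - 0 = 0, borrow out 0
Reading bits MSB→LSB: 01110100
Strip leading zeros: 1110100
= 1110100


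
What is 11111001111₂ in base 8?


Group into 3-bit groups: 011111001111
  011 = 3
  111 = 7
  001 = 1
  111 = 7
= 0o3717


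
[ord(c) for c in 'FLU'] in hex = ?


String: 'FLU'  (3 characters)
Per-character ASCII lookup:
  'F': uppercase starts at 65: 'F' = 65 + 5 = 70 → 0x46
  'L': uppercase starts at 65: 'L' = 65 + 11 = 76 → 0x4C
  'U': uppercase starts at 65: 'U' = 65 + 20 = 85 → 0x55
= 0x46 0x4C 0x55


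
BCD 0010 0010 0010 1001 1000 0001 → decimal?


Each 4-bit group → digit:
  0010 → 2
  0010 → 2
  0010 → 2
  1001 → 9
  1000 → 8
  0001 → 1
= 222981


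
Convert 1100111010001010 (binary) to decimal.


Positional values:
Bit 1: 1 × 2^1 = 2
Bit 3: 1 × 2^3 = 8
Bit 7: 1 × 2^7 = 128
Bit 9: 1 × 2^9 = 512
Bit 10: 1 × 2^10 = 1024
Bit 11: 1 × 2^11 = 2048
Bit 14: 1 × 2^14 = 16384
Bit 15: 1 × 2^15 = 32768
Sum = 2 + 8 + 128 + 512 + 1024 + 2048 + 16384 + 32768
= 52874


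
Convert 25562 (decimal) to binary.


Divide by 2 repeatedly:
25562 ÷ 2 = 12781 remainder 0
12781 ÷ 2 = 6390 remainder 1
6390 ÷ 2 = 3195 remainder 0
3195 ÷ 2 = 1597 remainder 1
1597 ÷ 2 = 798 remainder 1
798 ÷ 2 = 399 remainder 0
399 ÷ 2 = 199 remainder 1
199 ÷ 2 = 99 remainder 1
99 ÷ 2 = 49 remainder 1
49 ÷ 2 = 24 remainder 1
24 ÷ 2 = 12 remainder 0
12 ÷ 2 = 6 remainder 0
6 ÷ 2 = 3 remainder 0
3 ÷ 2 = 1 remainder 1
1 ÷ 2 = 0 remainder 1
Reading remainders bottom-up:
= 110001111011010


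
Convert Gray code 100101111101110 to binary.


Gray code: 100101111101110
MSB stays the same: 1
Each subsequent bit = prev_binary XOR current_gray:
  B[1] = 1 XOR 0 = 1
  B[2] = 1 XOR 0 = 1
  B[3] = 1 XOR 1 = 0
  B[4] = 0 XOR 0 = 0
  B[5] = 0 XOR 1 = 1
  B[6] = 1 XOR 1 = 0
  B[7] = 0 XOR 1 = 1
  B[8] = 1 XOR 1 = 0
  B[9] = 0 XOR 1 = 1
  B[10] = 1 XOR 0 = 1
  B[11] = 1 XOR 1 = 0
  B[12] = 0 XOR 1 = 1
  B[13] = 1 XOR 1 = 0
  B[14] = 0 XOR 0 = 0
= 111001010110100 (29364 decimal)


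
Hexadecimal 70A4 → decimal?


Positional values:
Position 0: 4 × 16^0 = 4 × 1 = 4
Position 1: A × 16^1 = 10 × 16 = 160
Position 2: 0 × 16^2 = 0 × 256 = 0
Position 3: 7 × 16^3 = 7 × 4096 = 28672
Sum = 4 + 160 + 0 + 28672
= 28836


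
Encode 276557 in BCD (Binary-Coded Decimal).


Each digit → 4-bit binary:
  2 → 0010
  7 → 0111
  6 → 0110
  5 → 0101
  5 → 0101
  7 → 0111
= 0010 0111 0110 0101 0101 0111


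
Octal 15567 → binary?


Each octal digit → 3 binary bits:
  1 = 001
  5 = 101
  5 = 101
  6 = 110
  7 = 111
Concatenate: 001 101 101 110 111
= 001101101110111


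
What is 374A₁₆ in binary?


Each hex digit → 4 binary bits:
  3 = 0011
  7 = 0111
  4 = 0100
  A = 1010
Concatenate: 0011 0111 0100 1010
= 0011011101001010


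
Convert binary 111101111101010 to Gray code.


Binary: 111101111101010
Gray code: G = B XOR (B >> 1)
B >> 1 = 011110111110101
111101111101010 XOR 011110111110101:
  1 XOR 0 = 1
  1 XOR 1 = 0
  1 XOR 1 = 0
  1 XOR 1 = 0
  0 XOR 1 = 1
  1 XOR 0 = 1
  1 XOR 1 = 0
  1 XOR 1 = 0
  1 XOR 1 = 0
  1 XOR 1 = 0
  0 XOR 1 = 1
  1 XOR 0 = 1
  0 XOR 1 = 1
  1 XOR 0 = 1
  0 XOR 1 = 1
= 100011000011111


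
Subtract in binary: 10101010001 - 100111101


Align and subtract column by column (LSB to MSB, borrowing when needed):
  10101010001
- 00100111101
  -----------
  col 0: (1 - 0 borrow-in) - 1 → 1 - 1 = 0, borrow out 0
  col 1: (0 - 0 borrow-in) - 0 → 0 - 0 = 0, borrow out 0
  col 2: (0 - 0 borrow-in) - 1 → borrow from next column: (0+2) - 1 = 1, borrow out 1
  col 3: (0 - 1 borrow-in) - 1 → borrow from next column: (-1+2) - 1 = 0, borrow out 1
  col 4: (1 - 1 borrow-in) - 1 → borrow from next column: (0+2) - 1 = 1, borrow out 1
  col 5: (0 - 1 borrow-in) - 1 → borrow from next column: (-1+2) - 1 = 0, borrow out 1
  col 6: (1 - 1 borrow-in) - 0 → 0 - 0 = 0, borrow out 0
  col 7: (0 - 0 borrow-in) - 0 → 0 - 0 = 0, borrow out 0
  col 8: (1 - 0 borrow-in) - 1 → 1 - 1 = 0, borrow out 0
  col 9: (0 - 0 borrow-in) - 0 → 0 - 0 = 0, borrow out 0
  col 10: (1 - 0 borrow-in) - 0 → 1 - 0 = 1, borrow out 0
Reading bits MSB→LSB: 10000010100
Strip leading zeros: 10000010100
= 10000010100


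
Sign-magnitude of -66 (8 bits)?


Sign bit: 1 (negative)
Magnitude: 66 = 1000010
= 11000010


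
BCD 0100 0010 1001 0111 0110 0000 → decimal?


Each 4-bit group → digit:
  0100 → 4
  0010 → 2
  1001 → 9
  0111 → 7
  0110 → 6
  0000 → 0
= 429760


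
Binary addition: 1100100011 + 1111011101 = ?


Align and add column by column (LSB to MSB, carry propagating):
  01100100011
+ 01111011101
  -----------
  col 0: 1 + 1 + 0 (carry in) = 2 → bit 0, carry out 1
  col 1: 1 + 0 + 1 (carry in) = 2 → bit 0, carry out 1
  col 2: 0 + 1 + 1 (carry in) = 2 → bit 0, carry out 1
  col 3: 0 + 1 + 1 (carry in) = 2 → bit 0, carry out 1
  col 4: 0 + 1 + 1 (carry in) = 2 → bit 0, carry out 1
  col 5: 1 + 0 + 1 (carry in) = 2 → bit 0, carry out 1
  col 6: 0 + 1 + 1 (carry in) = 2 → bit 0, carry out 1
  col 7: 0 + 1 + 1 (carry in) = 2 → bit 0, carry out 1
  col 8: 1 + 1 + 1 (carry in) = 3 → bit 1, carry out 1
  col 9: 1 + 1 + 1 (carry in) = 3 → bit 1, carry out 1
  col 10: 0 + 0 + 1 (carry in) = 1 → bit 1, carry out 0
Reading bits MSB→LSB: 11100000000
Strip leading zeros: 11100000000
= 11100000000


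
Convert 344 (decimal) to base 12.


Divide by 12 repeatedly:
344 ÷ 12 = 28 remainder 8
28 ÷ 12 = 2 remainder 4
2 ÷ 12 = 0 remainder 2
Reading remainders bottom-up:
= 248


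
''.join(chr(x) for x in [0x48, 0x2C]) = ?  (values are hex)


Codes (hex): 0x48 0x2C
Per-code ASCII lookup:
  0x48 = 72  (range 65-90: uppercase, 72 - 65 = 7) → 'H'
  0x2C = 44  (special character) → ','
= 'H,'


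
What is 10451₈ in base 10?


Positional values:
Position 0: 1 × 8^0 = 1
Position 1: 5 × 8^1 = 40
Position 2: 4 × 8^2 = 256
Position 3: 0 × 8^3 = 0
Position 4: 1 × 8^4 = 4096
Sum = 1 + 40 + 256 + 0 + 4096
= 4393


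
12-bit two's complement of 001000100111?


Original: 001000100111
Step 1 - Invert all bits: 110111011000
Step 2 - Add 1: 110111011000 + 1
= 110111011001 (represents -551)


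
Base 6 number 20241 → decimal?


Positional values (base 6):
  1 × 6^0 = 1 × 1 = 1
  4 × 6^1 = 4 × 6 = 24
  2 × 6^2 = 2 × 36 = 72
  0 × 6^3 = 0 × 216 = 0
  2 × 6^4 = 2 × 1296 = 2592
Sum = 1 + 24 + 72 + 0 + 2592
= 2689


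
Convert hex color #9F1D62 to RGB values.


Hex: #9F1D62
R = 9F₁₆ = 159
G = 1D₁₆ = 29
B = 62₁₆ = 98
= RGB(159, 29, 98)


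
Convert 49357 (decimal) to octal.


Divide by 8 repeatedly:
49357 ÷ 8 = 6169 remainder 5
6169 ÷ 8 = 771 remainder 1
771 ÷ 8 = 96 remainder 3
96 ÷ 8 = 12 remainder 0
12 ÷ 8 = 1 remainder 4
1 ÷ 8 = 0 remainder 1
Reading remainders bottom-up:
= 0o140315


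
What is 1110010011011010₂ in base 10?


Positional values:
Bit 1: 1 × 2^1 = 2
Bit 3: 1 × 2^3 = 8
Bit 4: 1 × 2^4 = 16
Bit 6: 1 × 2^6 = 64
Bit 7: 1 × 2^7 = 128
Bit 10: 1 × 2^10 = 1024
Bit 13: 1 × 2^13 = 8192
Bit 14: 1 × 2^14 = 16384
Bit 15: 1 × 2^15 = 32768
Sum = 2 + 8 + 16 + 64 + 128 + 1024 + 8192 + 16384 + 32768
= 58586


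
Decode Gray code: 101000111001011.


Gray code: 101000111001011
MSB stays the same: 1
Each subsequent bit = prev_binary XOR current_gray:
  B[1] = 1 XOR 0 = 1
  B[2] = 1 XOR 1 = 0
  B[3] = 0 XOR 0 = 0
  B[4] = 0 XOR 0 = 0
  B[5] = 0 XOR 0 = 0
  B[6] = 0 XOR 1 = 1
  B[7] = 1 XOR 1 = 0
  B[8] = 0 XOR 1 = 1
  B[9] = 1 XOR 0 = 1
  B[10] = 1 XOR 0 = 1
  B[11] = 1 XOR 1 = 0
  B[12] = 0 XOR 0 = 0
  B[13] = 0 XOR 1 = 1
  B[14] = 1 XOR 1 = 0
= 110000101110010 (24946 decimal)


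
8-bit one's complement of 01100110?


Original: 01100110
Invert all bits:
  bit 0: 0 → 1
  bit 1: 1 → 0
  bit 2: 1 → 0
  bit 3: 0 → 1
  bit 4: 0 → 1
  bit 5: 1 → 0
  bit 6: 1 → 0
  bit 7: 0 → 1
= 10011001


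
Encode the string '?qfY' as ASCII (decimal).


String: '?qfY'  (4 characters)
Per-character ASCII lookup:
  '?': special character: '?' = 63
  'q': lowercase starts at 97: 'q' = 97 + 16 = 113
  'f': lowercase starts at 97: 'f' = 97 + 5 = 102
  'Y': uppercase starts at 65: 'Y' = 65 + 24 = 89
= 63 113 102 89


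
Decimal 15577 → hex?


Divide by 16 repeatedly:
15577 ÷ 16 = 973 remainder 9 (9)
973 ÷ 16 = 60 remainder 13 (D)
60 ÷ 16 = 3 remainder 12 (C)
3 ÷ 16 = 0 remainder 3 (3)
Reading remainders bottom-up:
= 0x3CD9


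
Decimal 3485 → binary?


Divide by 2 repeatedly:
3485 ÷ 2 = 1742 remainder 1
1742 ÷ 2 = 871 remainder 0
871 ÷ 2 = 435 remainder 1
435 ÷ 2 = 217 remainder 1
217 ÷ 2 = 108 remainder 1
108 ÷ 2 = 54 remainder 0
54 ÷ 2 = 27 remainder 0
27 ÷ 2 = 13 remainder 1
13 ÷ 2 = 6 remainder 1
6 ÷ 2 = 3 remainder 0
3 ÷ 2 = 1 remainder 1
1 ÷ 2 = 0 remainder 1
Reading remainders bottom-up:
= 110110011101


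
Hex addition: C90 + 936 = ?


Align and add column by column (LSB to MSB, each column mod 16 with carry):
  0C90
+ 0936
  ----
  col 0: 0(0) + 6(6) + 0 (carry in) = 6 → 6(6), carry out 0
  col 1: 9(9) + 3(3) + 0 (carry in) = 12 → C(12), carry out 0
  col 2: C(12) + 9(9) + 0 (carry in) = 21 → 5(5), carry out 1
  col 3: 0(0) + 0(0) + 1 (carry in) = 1 → 1(1), carry out 0
Reading digits MSB→LSB: 15C6
Strip leading zeros: 15C6
= 0x15C6


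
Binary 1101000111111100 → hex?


Group into 4-bit nibbles: 1101000111111100
  1101 = D
  0001 = 1
  1111 = F
  1100 = C
= 0xD1FC


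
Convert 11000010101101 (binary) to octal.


Group into 3-bit groups: 011000010101101
  011 = 3
  000 = 0
  010 = 2
  101 = 5
  101 = 5
= 0o30255


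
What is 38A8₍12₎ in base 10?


Positional values (base 12):
  8 × 12^0 = 8 × 1 = 8
  A × 12^1 = 10 × 12 = 120
  8 × 12^2 = 8 × 144 = 1152
  3 × 12^3 = 3 × 1728 = 5184
Sum = 8 + 120 + 1152 + 5184
= 6464


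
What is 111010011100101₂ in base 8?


Group into 3-bit groups: 111010011100101
  111 = 7
  010 = 2
  011 = 3
  100 = 4
  101 = 5
= 0o72345


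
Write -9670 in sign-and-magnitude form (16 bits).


Sign bit: 1 (negative)
Magnitude: 9670 = 010010111000110
= 1010010111000110


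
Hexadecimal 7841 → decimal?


Positional values:
Position 0: 1 × 16^0 = 1 × 1 = 1
Position 1: 4 × 16^1 = 4 × 16 = 64
Position 2: 8 × 16^2 = 8 × 256 = 2048
Position 3: 7 × 16^3 = 7 × 4096 = 28672
Sum = 1 + 64 + 2048 + 28672
= 30785


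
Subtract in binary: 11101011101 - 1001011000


Align and subtract column by column (LSB to MSB, borrowing when needed):
  11101011101
- 01001011000
  -----------
  col 0: (1 - 0 borrow-in) - 0 → 1 - 0 = 1, borrow out 0
  col 1: (0 - 0 borrow-in) - 0 → 0 - 0 = 0, borrow out 0
  col 2: (1 - 0 borrow-in) - 0 → 1 - 0 = 1, borrow out 0
  col 3: (1 - 0 borrow-in) - 1 → 1 - 1 = 0, borrow out 0
  col 4: (1 - 0 borrow-in) - 1 → 1 - 1 = 0, borrow out 0
  col 5: (0 - 0 borrow-in) - 0 → 0 - 0 = 0, borrow out 0
  col 6: (1 - 0 borrow-in) - 1 → 1 - 1 = 0, borrow out 0
  col 7: (0 - 0 borrow-in) - 0 → 0 - 0 = 0, borrow out 0
  col 8: (1 - 0 borrow-in) - 0 → 1 - 0 = 1, borrow out 0
  col 9: (1 - 0 borrow-in) - 1 → 1 - 1 = 0, borrow out 0
  col 10: (1 - 0 borrow-in) - 0 → 1 - 0 = 1, borrow out 0
Reading bits MSB→LSB: 10100000101
Strip leading zeros: 10100000101
= 10100000101


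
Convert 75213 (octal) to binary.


Each octal digit → 3 binary bits:
  7 = 111
  5 = 101
  2 = 010
  1 = 001
  3 = 011
Concatenate: 111 101 010 001 011
= 111101010001011


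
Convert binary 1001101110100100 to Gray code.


Binary: 1001101110100100
Gray code: G = B XOR (B >> 1)
B >> 1 = 0100110111010010
1001101110100100 XOR 0100110111010010:
  1 XOR 0 = 1
  0 XOR 1 = 1
  0 XOR 0 = 0
  1 XOR 0 = 1
  1 XOR 1 = 0
  0 XOR 1 = 1
  1 XOR 0 = 1
  1 XOR 1 = 0
  1 XOR 1 = 0
  0 XOR 1 = 1
  1 XOR 0 = 1
  0 XOR 1 = 1
  0 XOR 0 = 0
  1 XOR 0 = 1
  0 XOR 1 = 1
  0 XOR 0 = 0
= 1101011001110110


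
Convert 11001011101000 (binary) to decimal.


Positional values:
Bit 3: 1 × 2^3 = 8
Bit 5: 1 × 2^5 = 32
Bit 6: 1 × 2^6 = 64
Bit 7: 1 × 2^7 = 128
Bit 9: 1 × 2^9 = 512
Bit 12: 1 × 2^12 = 4096
Bit 13: 1 × 2^13 = 8192
Sum = 8 + 32 + 64 + 128 + 512 + 4096 + 8192
= 13032


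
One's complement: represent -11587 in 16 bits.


Original: 0010110101000011
Invert all bits:
  bit 0: 0 → 1
  bit 1: 0 → 1
  bit 2: 1 → 0
  bit 3: 0 → 1
  bit 4: 1 → 0
  bit 5: 1 → 0
  bit 6: 0 → 1
  bit 7: 1 → 0
  bit 8: 0 → 1
  bit 9: 1 → 0
  bit 10: 0 → 1
  bit 11: 0 → 1
  bit 12: 0 → 1
  bit 13: 0 → 1
  bit 14: 1 → 0
  bit 15: 1 → 0
= 1101001010111100


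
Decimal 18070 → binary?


Divide by 2 repeatedly:
18070 ÷ 2 = 9035 remainder 0
9035 ÷ 2 = 4517 remainder 1
4517 ÷ 2 = 2258 remainder 1
2258 ÷ 2 = 1129 remainder 0
1129 ÷ 2 = 564 remainder 1
564 ÷ 2 = 282 remainder 0
282 ÷ 2 = 141 remainder 0
141 ÷ 2 = 70 remainder 1
70 ÷ 2 = 35 remainder 0
35 ÷ 2 = 17 remainder 1
17 ÷ 2 = 8 remainder 1
8 ÷ 2 = 4 remainder 0
4 ÷ 2 = 2 remainder 0
2 ÷ 2 = 1 remainder 0
1 ÷ 2 = 0 remainder 1
Reading remainders bottom-up:
= 100011010010110


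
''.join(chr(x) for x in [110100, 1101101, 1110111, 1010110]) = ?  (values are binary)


Codes (binary): 110100 1101101 1110111 1010110
Per-code ASCII lookup:
  110100 = 52  (range 48-57: digits, 52 - 48 = 4) → '4'
  1101101 = 109  (range 97-122: lowercase, 109 - 97 = 12) → 'm'
  1110111 = 119  (range 97-122: lowercase, 119 - 97 = 22) → 'w'
  1010110 = 86  (range 65-90: uppercase, 86 - 65 = 21) → 'V'
= '4mwV'


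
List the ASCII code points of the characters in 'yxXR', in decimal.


String: 'yxXR'  (4 characters)
Per-character ASCII lookup:
  'y': lowercase starts at 97: 'y' = 97 + 24 = 121
  'x': lowercase starts at 97: 'x' = 97 + 23 = 120
  'X': uppercase starts at 65: 'X' = 65 + 23 = 88
  'R': uppercase starts at 65: 'R' = 65 + 17 = 82
= 121 120 88 82


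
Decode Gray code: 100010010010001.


Gray code: 100010010010001
MSB stays the same: 1
Each subsequent bit = prev_binary XOR current_gray:
  B[1] = 1 XOR 0 = 1
  B[2] = 1 XOR 0 = 1
  B[3] = 1 XOR 0 = 1
  B[4] = 1 XOR 1 = 0
  B[5] = 0 XOR 0 = 0
  B[6] = 0 XOR 0 = 0
  B[7] = 0 XOR 1 = 1
  B[8] = 1 XOR 0 = 1
  B[9] = 1 XOR 0 = 1
  B[10] = 1 XOR 1 = 0
  B[11] = 0 XOR 0 = 0
  B[12] = 0 XOR 0 = 0
  B[13] = 0 XOR 0 = 0
  B[14] = 0 XOR 1 = 1
= 111100011100001 (30945 decimal)


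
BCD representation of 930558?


Each digit → 4-bit binary:
  9 → 1001
  3 → 0011
  0 → 0000
  5 → 0101
  5 → 0101
  8 → 1000
= 1001 0011 0000 0101 0101 1000


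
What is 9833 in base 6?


Divide by 6 repeatedly:
9833 ÷ 6 = 1638 remainder 5
1638 ÷ 6 = 273 remainder 0
273 ÷ 6 = 45 remainder 3
45 ÷ 6 = 7 remainder 3
7 ÷ 6 = 1 remainder 1
1 ÷ 6 = 0 remainder 1
Reading remainders bottom-up:
= 113305


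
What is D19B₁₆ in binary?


Each hex digit → 4 binary bits:
  D = 1101
  1 = 0001
  9 = 1001
  B = 1011
Concatenate: 1101 0001 1001 1011
= 1101000110011011


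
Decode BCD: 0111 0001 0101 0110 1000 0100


Each 4-bit group → digit:
  0111 → 7
  0001 → 1
  0101 → 5
  0110 → 6
  1000 → 8
  0100 → 4
= 715684


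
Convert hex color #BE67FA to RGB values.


Hex: #BE67FA
R = BE₁₆ = 190
G = 67₁₆ = 103
B = FA₁₆ = 250
= RGB(190, 103, 250)


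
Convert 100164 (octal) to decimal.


Positional values:
Position 0: 4 × 8^0 = 4
Position 1: 6 × 8^1 = 48
Position 2: 1 × 8^2 = 64
Position 3: 0 × 8^3 = 0
Position 4: 0 × 8^4 = 0
Position 5: 1 × 8^5 = 32768
Sum = 4 + 48 + 64 + 0 + 0 + 32768
= 32884


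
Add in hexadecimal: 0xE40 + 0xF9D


Align and add column by column (LSB to MSB, each column mod 16 with carry):
  0E40
+ 0F9D
  ----
  col 0: 0(0) + D(13) + 0 (carry in) = 13 → D(13), carry out 0
  col 1: 4(4) + 9(9) + 0 (carry in) = 13 → D(13), carry out 0
  col 2: E(14) + F(15) + 0 (carry in) = 29 → D(13), carry out 1
  col 3: 0(0) + 0(0) + 1 (carry in) = 1 → 1(1), carry out 0
Reading digits MSB→LSB: 1DDD
Strip leading zeros: 1DDD
= 0x1DDD


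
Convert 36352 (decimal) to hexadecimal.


Divide by 16 repeatedly:
36352 ÷ 16 = 2272 remainder 0 (0)
2272 ÷ 16 = 142 remainder 0 (0)
142 ÷ 16 = 8 remainder 14 (E)
8 ÷ 16 = 0 remainder 8 (8)
Reading remainders bottom-up:
= 0x8E00


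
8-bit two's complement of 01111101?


Original: 01111101
Step 1 - Invert all bits: 10000010
Step 2 - Add 1: 10000010 + 1
= 10000011 (represents -125)


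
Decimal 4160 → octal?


Divide by 8 repeatedly:
4160 ÷ 8 = 520 remainder 0
520 ÷ 8 = 65 remainder 0
65 ÷ 8 = 8 remainder 1
8 ÷ 8 = 1 remainder 0
1 ÷ 8 = 0 remainder 1
Reading remainders bottom-up:
= 0o10100


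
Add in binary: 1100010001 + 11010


Align and add column by column (LSB to MSB, carry propagating):
  01100010001
+ 00000011010
  -----------
  col 0: 1 + 0 + 0 (carry in) = 1 → bit 1, carry out 0
  col 1: 0 + 1 + 0 (carry in) = 1 → bit 1, carry out 0
  col 2: 0 + 0 + 0 (carry in) = 0 → bit 0, carry out 0
  col 3: 0 + 1 + 0 (carry in) = 1 → bit 1, carry out 0
  col 4: 1 + 1 + 0 (carry in) = 2 → bit 0, carry out 1
  col 5: 0 + 0 + 1 (carry in) = 1 → bit 1, carry out 0
  col 6: 0 + 0 + 0 (carry in) = 0 → bit 0, carry out 0
  col 7: 0 + 0 + 0 (carry in) = 0 → bit 0, carry out 0
  col 8: 1 + 0 + 0 (carry in) = 1 → bit 1, carry out 0
  col 9: 1 + 0 + 0 (carry in) = 1 → bit 1, carry out 0
  col 10: 0 + 0 + 0 (carry in) = 0 → bit 0, carry out 0
Reading bits MSB→LSB: 01100101011
Strip leading zeros: 1100101011
= 1100101011


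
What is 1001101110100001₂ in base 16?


Group into 4-bit nibbles: 1001101110100001
  1001 = 9
  1011 = B
  1010 = A
  0001 = 1
= 0x9BA1


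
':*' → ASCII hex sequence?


String: ':*'  (2 characters)
Per-character ASCII lookup:
  ':': special character: ':' = 58 → 0x3A
  '*': special character: '*' = 42 → 0x2A
= 0x3A 0x2A


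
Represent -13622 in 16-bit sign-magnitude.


Sign bit: 1 (negative)
Magnitude: 13622 = 011010100110110
= 1011010100110110


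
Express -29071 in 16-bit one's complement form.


Original: 0111000110001111
Invert all bits:
  bit 0: 0 → 1
  bit 1: 1 → 0
  bit 2: 1 → 0
  bit 3: 1 → 0
  bit 4: 0 → 1
  bit 5: 0 → 1
  bit 6: 0 → 1
  bit 7: 1 → 0
  bit 8: 1 → 0
  bit 9: 0 → 1
  bit 10: 0 → 1
  bit 11: 0 → 1
  bit 12: 1 → 0
  bit 13: 1 → 0
  bit 14: 1 → 0
  bit 15: 1 → 0
= 1000111001110000


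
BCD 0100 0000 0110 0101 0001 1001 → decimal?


Each 4-bit group → digit:
  0100 → 4
  0000 → 0
  0110 → 6
  0101 → 5
  0001 → 1
  1001 → 9
= 406519


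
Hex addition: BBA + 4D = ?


Align and add column by column (LSB to MSB, each column mod 16 with carry):
  0BBA
+ 004D
  ----
  col 0: A(10) + D(13) + 0 (carry in) = 23 → 7(7), carry out 1
  col 1: B(11) + 4(4) + 1 (carry in) = 16 → 0(0), carry out 1
  col 2: B(11) + 0(0) + 1 (carry in) = 12 → C(12), carry out 0
  col 3: 0(0) + 0(0) + 0 (carry in) = 0 → 0(0), carry out 0
Reading digits MSB→LSB: 0C07
Strip leading zeros: C07
= 0xC07


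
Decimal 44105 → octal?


Divide by 8 repeatedly:
44105 ÷ 8 = 5513 remainder 1
5513 ÷ 8 = 689 remainder 1
689 ÷ 8 = 86 remainder 1
86 ÷ 8 = 10 remainder 6
10 ÷ 8 = 1 remainder 2
1 ÷ 8 = 0 remainder 1
Reading remainders bottom-up:
= 0o126111


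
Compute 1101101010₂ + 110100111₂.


Align and add column by column (LSB to MSB, carry propagating):
  01101101010
+ 00110100111
  -----------
  col 0: 0 + 1 + 0 (carry in) = 1 → bit 1, carry out 0
  col 1: 1 + 1 + 0 (carry in) = 2 → bit 0, carry out 1
  col 2: 0 + 1 + 1 (carry in) = 2 → bit 0, carry out 1
  col 3: 1 + 0 + 1 (carry in) = 2 → bit 0, carry out 1
  col 4: 0 + 0 + 1 (carry in) = 1 → bit 1, carry out 0
  col 5: 1 + 1 + 0 (carry in) = 2 → bit 0, carry out 1
  col 6: 1 + 0 + 1 (carry in) = 2 → bit 0, carry out 1
  col 7: 0 + 1 + 1 (carry in) = 2 → bit 0, carry out 1
  col 8: 1 + 1 + 1 (carry in) = 3 → bit 1, carry out 1
  col 9: 1 + 0 + 1 (carry in) = 2 → bit 0, carry out 1
  col 10: 0 + 0 + 1 (carry in) = 1 → bit 1, carry out 0
Reading bits MSB→LSB: 10100010001
Strip leading zeros: 10100010001
= 10100010001


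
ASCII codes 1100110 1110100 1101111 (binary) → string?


Codes (binary): 1100110 1110100 1101111
Per-code ASCII lookup:
  1100110 = 102  (range 97-122: lowercase, 102 - 97 = 5) → 'f'
  1110100 = 116  (range 97-122: lowercase, 116 - 97 = 19) → 't'
  1101111 = 111  (range 97-122: lowercase, 111 - 97 = 14) → 'o'
= 'fto'


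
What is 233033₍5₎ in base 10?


Positional values (base 5):
  3 × 5^0 = 3 × 1 = 3
  3 × 5^1 = 3 × 5 = 15
  0 × 5^2 = 0 × 25 = 0
  3 × 5^3 = 3 × 125 = 375
  3 × 5^4 = 3 × 625 = 1875
  2 × 5^5 = 2 × 3125 = 6250
Sum = 3 + 15 + 0 + 375 + 1875 + 6250
= 8518


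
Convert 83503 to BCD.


Each digit → 4-bit binary:
  8 → 1000
  3 → 0011
  5 → 0101
  0 → 0000
  3 → 0011
= 1000 0011 0101 0000 0011


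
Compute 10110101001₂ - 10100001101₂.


Align and subtract column by column (LSB to MSB, borrowing when needed):
  10110101001
- 10100001101
  -----------
  col 0: (1 - 0 borrow-in) - 1 → 1 - 1 = 0, borrow out 0
  col 1: (0 - 0 borrow-in) - 0 → 0 - 0 = 0, borrow out 0
  col 2: (0 - 0 borrow-in) - 1 → borrow from next column: (0+2) - 1 = 1, borrow out 1
  col 3: (1 - 1 borrow-in) - 1 → borrow from next column: (0+2) - 1 = 1, borrow out 1
  col 4: (0 - 1 borrow-in) - 0 → borrow from next column: (-1+2) - 0 = 1, borrow out 1
  col 5: (1 - 1 borrow-in) - 0 → 0 - 0 = 0, borrow out 0
  col 6: (0 - 0 borrow-in) - 0 → 0 - 0 = 0, borrow out 0
  col 7: (1 - 0 borrow-in) - 0 → 1 - 0 = 1, borrow out 0
  col 8: (1 - 0 borrow-in) - 1 → 1 - 1 = 0, borrow out 0
  col 9: (0 - 0 borrow-in) - 0 → 0 - 0 = 0, borrow out 0
  col 10: (1 - 0 borrow-in) - 1 → 1 - 1 = 0, borrow out 0
Reading bits MSB→LSB: 00010011100
Strip leading zeros: 10011100
= 10011100


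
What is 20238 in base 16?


Divide by 16 repeatedly:
20238 ÷ 16 = 1264 remainder 14 (E)
1264 ÷ 16 = 79 remainder 0 (0)
79 ÷ 16 = 4 remainder 15 (F)
4 ÷ 16 = 0 remainder 4 (4)
Reading remainders bottom-up:
= 0x4F0E


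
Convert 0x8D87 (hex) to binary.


Each hex digit → 4 binary bits:
  8 = 1000
  D = 1101
  8 = 1000
  7 = 0111
Concatenate: 1000 1101 1000 0111
= 1000110110000111


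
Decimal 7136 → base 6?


Divide by 6 repeatedly:
7136 ÷ 6 = 1189 remainder 2
1189 ÷ 6 = 198 remainder 1
198 ÷ 6 = 33 remainder 0
33 ÷ 6 = 5 remainder 3
5 ÷ 6 = 0 remainder 5
Reading remainders bottom-up:
= 53012


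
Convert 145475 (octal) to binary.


Each octal digit → 3 binary bits:
  1 = 001
  4 = 100
  5 = 101
  4 = 100
  7 = 111
  5 = 101
Concatenate: 001 100 101 100 111 101
= 001100101100111101


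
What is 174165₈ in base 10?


Positional values:
Position 0: 5 × 8^0 = 5
Position 1: 6 × 8^1 = 48
Position 2: 1 × 8^2 = 64
Position 3: 4 × 8^3 = 2048
Position 4: 7 × 8^4 = 28672
Position 5: 1 × 8^5 = 32768
Sum = 5 + 48 + 64 + 2048 + 28672 + 32768
= 63605


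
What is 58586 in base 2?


Divide by 2 repeatedly:
58586 ÷ 2 = 29293 remainder 0
29293 ÷ 2 = 14646 remainder 1
14646 ÷ 2 = 7323 remainder 0
7323 ÷ 2 = 3661 remainder 1
3661 ÷ 2 = 1830 remainder 1
1830 ÷ 2 = 915 remainder 0
915 ÷ 2 = 457 remainder 1
457 ÷ 2 = 228 remainder 1
228 ÷ 2 = 114 remainder 0
114 ÷ 2 = 57 remainder 0
57 ÷ 2 = 28 remainder 1
28 ÷ 2 = 14 remainder 0
14 ÷ 2 = 7 remainder 0
7 ÷ 2 = 3 remainder 1
3 ÷ 2 = 1 remainder 1
1 ÷ 2 = 0 remainder 1
Reading remainders bottom-up:
= 1110010011011010


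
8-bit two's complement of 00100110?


Original: 00100110
Step 1 - Invert all bits: 11011001
Step 2 - Add 1: 11011001 + 1
= 11011010 (represents -38)


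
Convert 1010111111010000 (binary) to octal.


Group into 3-bit groups: 001010111111010000
  001 = 1
  010 = 2
  111 = 7
  111 = 7
  010 = 2
  000 = 0
= 0o127720


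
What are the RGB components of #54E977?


Hex: #54E977
R = 54₁₆ = 84
G = E9₁₆ = 233
B = 77₁₆ = 119
= RGB(84, 233, 119)


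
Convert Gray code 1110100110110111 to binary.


Gray code: 1110100110110111
MSB stays the same: 1
Each subsequent bit = prev_binary XOR current_gray:
  B[1] = 1 XOR 1 = 0
  B[2] = 0 XOR 1 = 1
  B[3] = 1 XOR 0 = 1
  B[4] = 1 XOR 1 = 0
  B[5] = 0 XOR 0 = 0
  B[6] = 0 XOR 0 = 0
  B[7] = 0 XOR 1 = 1
  B[8] = 1 XOR 1 = 0
  B[9] = 0 XOR 0 = 0
  B[10] = 0 XOR 1 = 1
  B[11] = 1 XOR 1 = 0
  B[12] = 0 XOR 0 = 0
  B[13] = 0 XOR 1 = 1
  B[14] = 1 XOR 1 = 0
  B[15] = 0 XOR 1 = 1
= 1011000100100101 (45349 decimal)


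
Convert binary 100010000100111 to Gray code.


Binary: 100010000100111
Gray code: G = B XOR (B >> 1)
B >> 1 = 010001000010011
100010000100111 XOR 010001000010011:
  1 XOR 0 = 1
  0 XOR 1 = 1
  0 XOR 0 = 0
  0 XOR 0 = 0
  1 XOR 0 = 1
  0 XOR 1 = 1
  0 XOR 0 = 0
  0 XOR 0 = 0
  0 XOR 0 = 0
  1 XOR 0 = 1
  0 XOR 1 = 1
  0 XOR 0 = 0
  1 XOR 0 = 1
  1 XOR 1 = 0
  1 XOR 1 = 0
= 110011000110100


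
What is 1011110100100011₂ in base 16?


Group into 4-bit nibbles: 1011110100100011
  1011 = B
  1101 = D
  0010 = 2
  0011 = 3
= 0xBD23


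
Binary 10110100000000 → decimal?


Positional values:
Bit 8: 1 × 2^8 = 256
Bit 10: 1 × 2^10 = 1024
Bit 11: 1 × 2^11 = 2048
Bit 13: 1 × 2^13 = 8192
Sum = 256 + 1024 + 2048 + 8192
= 11520


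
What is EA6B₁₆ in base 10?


Positional values:
Position 0: B × 16^0 = 11 × 1 = 11
Position 1: 6 × 16^1 = 6 × 16 = 96
Position 2: A × 16^2 = 10 × 256 = 2560
Position 3: E × 16^3 = 14 × 4096 = 57344
Sum = 11 + 96 + 2560 + 57344
= 60011


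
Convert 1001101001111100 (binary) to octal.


Group into 3-bit groups: 001001101001111100
  001 = 1
  001 = 1
  101 = 5
  001 = 1
  111 = 7
  100 = 4
= 0o115174


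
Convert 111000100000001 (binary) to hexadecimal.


Group into 4-bit nibbles: 0111000100000001
  0111 = 7
  0001 = 1
  0000 = 0
  0001 = 1
= 0x7101


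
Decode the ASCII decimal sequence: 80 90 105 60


Codes (decimal): 80 90 105 60
Per-code ASCII lookup:
  80  (range 65-90: uppercase, 80 - 65 = 15) → 'P'
  90  (range 65-90: uppercase, 90 - 65 = 25) → 'Z'
  105  (range 97-122: lowercase, 105 - 97 = 8) → 'i'
  60  (special character) → '<'
= 'PZi<'


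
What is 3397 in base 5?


Divide by 5 repeatedly:
3397 ÷ 5 = 679 remainder 2
679 ÷ 5 = 135 remainder 4
135 ÷ 5 = 27 remainder 0
27 ÷ 5 = 5 remainder 2
5 ÷ 5 = 1 remainder 0
1 ÷ 5 = 0 remainder 1
Reading remainders bottom-up:
= 102042


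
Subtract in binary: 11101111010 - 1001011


Align and subtract column by column (LSB to MSB, borrowing when needed):
  11101111010
- 00001001011
  -----------
  col 0: (0 - 0 borrow-in) - 1 → borrow from next column: (0+2) - 1 = 1, borrow out 1
  col 1: (1 - 1 borrow-in) - 1 → borrow from next column: (0+2) - 1 = 1, borrow out 1
  col 2: (0 - 1 borrow-in) - 0 → borrow from next column: (-1+2) - 0 = 1, borrow out 1
  col 3: (1 - 1 borrow-in) - 1 → borrow from next column: (0+2) - 1 = 1, borrow out 1
  col 4: (1 - 1 borrow-in) - 0 → 0 - 0 = 0, borrow out 0
  col 5: (1 - 0 borrow-in) - 0 → 1 - 0 = 1, borrow out 0
  col 6: (1 - 0 borrow-in) - 1 → 1 - 1 = 0, borrow out 0
  col 7: (0 - 0 borrow-in) - 0 → 0 - 0 = 0, borrow out 0
  col 8: (1 - 0 borrow-in) - 0 → 1 - 0 = 1, borrow out 0
  col 9: (1 - 0 borrow-in) - 0 → 1 - 0 = 1, borrow out 0
  col 10: (1 - 0 borrow-in) - 0 → 1 - 0 = 1, borrow out 0
Reading bits MSB→LSB: 11100101111
Strip leading zeros: 11100101111
= 11100101111


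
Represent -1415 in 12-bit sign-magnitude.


Sign bit: 1 (negative)
Magnitude: 1415 = 10110000111
= 110110000111


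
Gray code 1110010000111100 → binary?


Gray code: 1110010000111100
MSB stays the same: 1
Each subsequent bit = prev_binary XOR current_gray:
  B[1] = 1 XOR 1 = 0
  B[2] = 0 XOR 1 = 1
  B[3] = 1 XOR 0 = 1
  B[4] = 1 XOR 0 = 1
  B[5] = 1 XOR 1 = 0
  B[6] = 0 XOR 0 = 0
  B[7] = 0 XOR 0 = 0
  B[8] = 0 XOR 0 = 0
  B[9] = 0 XOR 0 = 0
  B[10] = 0 XOR 1 = 1
  B[11] = 1 XOR 1 = 0
  B[12] = 0 XOR 1 = 1
  B[13] = 1 XOR 1 = 0
  B[14] = 0 XOR 0 = 0
  B[15] = 0 XOR 0 = 0
= 1011100000101000 (47144 decimal)


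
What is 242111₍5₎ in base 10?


Positional values (base 5):
  1 × 5^0 = 1 × 1 = 1
  1 × 5^1 = 1 × 5 = 5
  1 × 5^2 = 1 × 25 = 25
  2 × 5^3 = 2 × 125 = 250
  4 × 5^4 = 4 × 625 = 2500
  2 × 5^5 = 2 × 3125 = 6250
Sum = 1 + 5 + 25 + 250 + 2500 + 6250
= 9031


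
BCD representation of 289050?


Each digit → 4-bit binary:
  2 → 0010
  8 → 1000
  9 → 1001
  0 → 0000
  5 → 0101
  0 → 0000
= 0010 1000 1001 0000 0101 0000


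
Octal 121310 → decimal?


Positional values:
Position 0: 0 × 8^0 = 0
Position 1: 1 × 8^1 = 8
Position 2: 3 × 8^2 = 192
Position 3: 1 × 8^3 = 512
Position 4: 2 × 8^4 = 8192
Position 5: 1 × 8^5 = 32768
Sum = 0 + 8 + 192 + 512 + 8192 + 32768
= 41672


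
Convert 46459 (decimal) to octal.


Divide by 8 repeatedly:
46459 ÷ 8 = 5807 remainder 3
5807 ÷ 8 = 725 remainder 7
725 ÷ 8 = 90 remainder 5
90 ÷ 8 = 11 remainder 2
11 ÷ 8 = 1 remainder 3
1 ÷ 8 = 0 remainder 1
Reading remainders bottom-up:
= 0o132573


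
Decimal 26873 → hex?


Divide by 16 repeatedly:
26873 ÷ 16 = 1679 remainder 9 (9)
1679 ÷ 16 = 104 remainder 15 (F)
104 ÷ 16 = 6 remainder 8 (8)
6 ÷ 16 = 0 remainder 6 (6)
Reading remainders bottom-up:
= 0x68F9


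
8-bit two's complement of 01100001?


Original: 01100001
Step 1 - Invert all bits: 10011110
Step 2 - Add 1: 10011110 + 1
= 10011111 (represents -97)


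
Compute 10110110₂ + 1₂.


Align and add column by column (LSB to MSB, carry propagating):
  010110110
+ 000000001
  ---------
  col 0: 0 + 1 + 0 (carry in) = 1 → bit 1, carry out 0
  col 1: 1 + 0 + 0 (carry in) = 1 → bit 1, carry out 0
  col 2: 1 + 0 + 0 (carry in) = 1 → bit 1, carry out 0
  col 3: 0 + 0 + 0 (carry in) = 0 → bit 0, carry out 0
  col 4: 1 + 0 + 0 (carry in) = 1 → bit 1, carry out 0
  col 5: 1 + 0 + 0 (carry in) = 1 → bit 1, carry out 0
  col 6: 0 + 0 + 0 (carry in) = 0 → bit 0, carry out 0
  col 7: 1 + 0 + 0 (carry in) = 1 → bit 1, carry out 0
  col 8: 0 + 0 + 0 (carry in) = 0 → bit 0, carry out 0
Reading bits MSB→LSB: 010110111
Strip leading zeros: 10110111
= 10110111


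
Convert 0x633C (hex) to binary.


Each hex digit → 4 binary bits:
  6 = 0110
  3 = 0011
  3 = 0011
  C = 1100
Concatenate: 0110 0011 0011 1100
= 0110001100111100


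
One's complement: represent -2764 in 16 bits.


Original: 0000101011001100
Invert all bits:
  bit 0: 0 → 1
  bit 1: 0 → 1
  bit 2: 0 → 1
  bit 3: 0 → 1
  bit 4: 1 → 0
  bit 5: 0 → 1
  bit 6: 1 → 0
  bit 7: 0 → 1
  bit 8: 1 → 0
  bit 9: 1 → 0
  bit 10: 0 → 1
  bit 11: 0 → 1
  bit 12: 1 → 0
  bit 13: 1 → 0
  bit 14: 0 → 1
  bit 15: 0 → 1
= 1111010100110011


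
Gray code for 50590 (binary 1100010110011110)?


Binary: 1100010110011110
Gray code: G = B XOR (B >> 1)
B >> 1 = 0110001011001111
1100010110011110 XOR 0110001011001111:
  1 XOR 0 = 1
  1 XOR 1 = 0
  0 XOR 1 = 1
  0 XOR 0 = 0
  0 XOR 0 = 0
  1 XOR 0 = 1
  0 XOR 1 = 1
  1 XOR 0 = 1
  1 XOR 1 = 0
  0 XOR 1 = 1
  0 XOR 0 = 0
  1 XOR 0 = 1
  1 XOR 1 = 0
  1 XOR 1 = 0
  1 XOR 1 = 0
  0 XOR 1 = 1
= 1010011101010001


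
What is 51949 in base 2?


Divide by 2 repeatedly:
51949 ÷ 2 = 25974 remainder 1
25974 ÷ 2 = 12987 remainder 0
12987 ÷ 2 = 6493 remainder 1
6493 ÷ 2 = 3246 remainder 1
3246 ÷ 2 = 1623 remainder 0
1623 ÷ 2 = 811 remainder 1
811 ÷ 2 = 405 remainder 1
405 ÷ 2 = 202 remainder 1
202 ÷ 2 = 101 remainder 0
101 ÷ 2 = 50 remainder 1
50 ÷ 2 = 25 remainder 0
25 ÷ 2 = 12 remainder 1
12 ÷ 2 = 6 remainder 0
6 ÷ 2 = 3 remainder 0
3 ÷ 2 = 1 remainder 1
1 ÷ 2 = 0 remainder 1
Reading remainders bottom-up:
= 1100101011101101


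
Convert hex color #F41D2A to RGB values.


Hex: #F41D2A
R = F4₁₆ = 244
G = 1D₁₆ = 29
B = 2A₁₆ = 42
= RGB(244, 29, 42)


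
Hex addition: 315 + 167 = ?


Align and add column by column (LSB to MSB, each column mod 16 with carry):
  0315
+ 0167
  ----
  col 0: 5(5) + 7(7) + 0 (carry in) = 12 → C(12), carry out 0
  col 1: 1(1) + 6(6) + 0 (carry in) = 7 → 7(7), carry out 0
  col 2: 3(3) + 1(1) + 0 (carry in) = 4 → 4(4), carry out 0
  col 3: 0(0) + 0(0) + 0 (carry in) = 0 → 0(0), carry out 0
Reading digits MSB→LSB: 047C
Strip leading zeros: 47C
= 0x47C


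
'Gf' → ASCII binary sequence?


String: 'Gf'  (2 characters)
Per-character ASCII lookup:
  'G': uppercase starts at 65: 'G' = 65 + 6 = 71 → 1000111
  'f': lowercase starts at 97: 'f' = 97 + 5 = 102 → 1100110
= 1000111 1100110


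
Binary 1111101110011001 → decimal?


Positional values:
Bit 0: 1 × 2^0 = 1
Bit 3: 1 × 2^3 = 8
Bit 4: 1 × 2^4 = 16
Bit 7: 1 × 2^7 = 128
Bit 8: 1 × 2^8 = 256
Bit 9: 1 × 2^9 = 512
Bit 11: 1 × 2^11 = 2048
Bit 12: 1 × 2^12 = 4096
Bit 13: 1 × 2^13 = 8192
Bit 14: 1 × 2^14 = 16384
Bit 15: 1 × 2^15 = 32768
Sum = 1 + 8 + 16 + 128 + 256 + 512 + 2048 + 4096 + 8192 + 16384 + 32768
= 64409


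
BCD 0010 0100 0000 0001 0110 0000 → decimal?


Each 4-bit group → digit:
  0010 → 2
  0100 → 4
  0000 → 0
  0001 → 1
  0110 → 6
  0000 → 0
= 240160


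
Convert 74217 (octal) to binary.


Each octal digit → 3 binary bits:
  7 = 111
  4 = 100
  2 = 010
  1 = 001
  7 = 111
Concatenate: 111 100 010 001 111
= 111100010001111


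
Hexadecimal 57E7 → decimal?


Positional values:
Position 0: 7 × 16^0 = 7 × 1 = 7
Position 1: E × 16^1 = 14 × 16 = 224
Position 2: 7 × 16^2 = 7 × 256 = 1792
Position 3: 5 × 16^3 = 5 × 4096 = 20480
Sum = 7 + 224 + 1792 + 20480
= 22503


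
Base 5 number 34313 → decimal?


Positional values (base 5):
  3 × 5^0 = 3 × 1 = 3
  1 × 5^1 = 1 × 5 = 5
  3 × 5^2 = 3 × 25 = 75
  4 × 5^3 = 4 × 125 = 500
  3 × 5^4 = 3 × 625 = 1875
Sum = 3 + 5 + 75 + 500 + 1875
= 2458


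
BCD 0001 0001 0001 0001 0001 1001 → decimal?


Each 4-bit group → digit:
  0001 → 1
  0001 → 1
  0001 → 1
  0001 → 1
  0001 → 1
  1001 → 9
= 111119


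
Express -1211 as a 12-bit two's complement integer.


Original: 010010111011
Step 1 - Invert all bits: 101101000100
Step 2 - Add 1: 101101000100 + 1
= 101101000101 (represents -1211)


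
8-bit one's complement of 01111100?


Original: 01111100
Invert all bits:
  bit 0: 0 → 1
  bit 1: 1 → 0
  bit 2: 1 → 0
  bit 3: 1 → 0
  bit 4: 1 → 0
  bit 5: 1 → 0
  bit 6: 0 → 1
  bit 7: 0 → 1
= 10000011


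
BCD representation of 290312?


Each digit → 4-bit binary:
  2 → 0010
  9 → 1001
  0 → 0000
  3 → 0011
  1 → 0001
  2 → 0010
= 0010 1001 0000 0011 0001 0010


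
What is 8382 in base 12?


Divide by 12 repeatedly:
8382 ÷ 12 = 698 remainder 6
698 ÷ 12 = 58 remainder 2
58 ÷ 12 = 4 remainder 10
4 ÷ 12 = 0 remainder 4
Reading remainders bottom-up:
= 4A26


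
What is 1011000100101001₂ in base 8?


Group into 3-bit groups: 001011000100101001
  001 = 1
  011 = 3
  000 = 0
  100 = 4
  101 = 5
  001 = 1
= 0o130451


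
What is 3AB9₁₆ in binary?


Each hex digit → 4 binary bits:
  3 = 0011
  A = 1010
  B = 1011
  9 = 1001
Concatenate: 0011 1010 1011 1001
= 0011101010111001


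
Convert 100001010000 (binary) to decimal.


Positional values:
Bit 4: 1 × 2^4 = 16
Bit 6: 1 × 2^6 = 64
Bit 11: 1 × 2^11 = 2048
Sum = 16 + 64 + 2048
= 2128


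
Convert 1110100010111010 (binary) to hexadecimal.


Group into 4-bit nibbles: 1110100010111010
  1110 = E
  1000 = 8
  1011 = B
  1010 = A
= 0xE8BA


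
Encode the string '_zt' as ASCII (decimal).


String: '_zt'  (3 characters)
Per-character ASCII lookup:
  '_': special character: '_' = 95
  'z': lowercase starts at 97: 'z' = 97 + 25 = 122
  't': lowercase starts at 97: 't' = 97 + 19 = 116
= 95 122 116


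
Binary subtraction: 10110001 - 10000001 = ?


Align and subtract column by column (LSB to MSB, borrowing when needed):
  10110001
- 10000001
  --------
  col 0: (1 - 0 borrow-in) - 1 → 1 - 1 = 0, borrow out 0
  col 1: (0 - 0 borrow-in) - 0 → 0 - 0 = 0, borrow out 0
  col 2: (0 - 0 borrow-in) - 0 → 0 - 0 = 0, borrow out 0
  col 3: (0 - 0 borrow-in) - 0 → 0 - 0 = 0, borrow out 0
  col 4: (1 - 0 borrow-in) - 0 → 1 - 0 = 1, borrow out 0
  col 5: (1 - 0 borrow-in) - 0 → 1 - 0 = 1, borrow out 0
  col 6: (0 - 0 borrow-in) - 0 → 0 - 0 = 0, borrow out 0
  col 7: (1 - 0 borrow-in) - 1 → 1 - 1 = 0, borrow out 0
Reading bits MSB→LSB: 00110000
Strip leading zeros: 110000
= 110000
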